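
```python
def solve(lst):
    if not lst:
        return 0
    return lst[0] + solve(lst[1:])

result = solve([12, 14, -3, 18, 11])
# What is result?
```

12 + 14 + (-3) + 18 + 11 + 0 = 52

Answer: 52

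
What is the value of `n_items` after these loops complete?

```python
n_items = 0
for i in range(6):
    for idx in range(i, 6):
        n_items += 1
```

Upper triangle: 6 + 5 + ... + 1
`n_items` takes the values: 0 → 1 → 2 → 3 → 4 → 5 → 6 → 7 → 8 → 9 → 10 → 11 → 12 → 13 → 14 → 15 → 16 → 17 → 18 → 19 → 20 → 21

Answer: 21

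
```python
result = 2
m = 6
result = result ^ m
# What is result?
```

Trace:
`result = 2` → result = 2
`m = 6` → m = 6
`result = result ^ m` → result = 4
So result = 4

Answer: 4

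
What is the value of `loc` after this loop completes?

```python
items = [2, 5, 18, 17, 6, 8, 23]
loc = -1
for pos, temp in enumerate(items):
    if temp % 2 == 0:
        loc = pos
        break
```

First even number index in [2, 5, 18, 17, 6, 8, 23]
`loc` takes the values: -1 → 0

Answer: 0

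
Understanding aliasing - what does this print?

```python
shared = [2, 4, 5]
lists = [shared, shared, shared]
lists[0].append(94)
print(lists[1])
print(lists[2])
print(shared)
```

Key concept: list of same reference.
Step by step:
`shared = [2, 4, 5]` → shared = [2, 4, 5]
`lists = [shared, shared, shared]` → lists = [[2, 4, 5], [2, 4, 5], [2, 4, 5]]
`lists[0].append(94)` → shared = [2, 4, 5, 94]; lists = [[2, 4, 5, 94], [2, 4, 5, 94], [2, 4, 5, 94]]
`print(lists[1])` → prints [2, 4, 5, 94]
`print(lists[2])` → prints [2, 4, 5, 94]
`print(shared)` → prints [2, 4, 5, 94]

Answer:
[2, 4, 5, 94]
[2, 4, 5, 94]
[2, 4, 5, 94]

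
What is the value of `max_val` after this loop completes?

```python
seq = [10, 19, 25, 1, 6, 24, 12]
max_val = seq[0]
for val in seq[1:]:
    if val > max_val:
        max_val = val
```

Maximum of [10, 19, 25, 1, 6, 24, 12]
`max_val` takes the values: 10 → 19 → 25

Answer: 25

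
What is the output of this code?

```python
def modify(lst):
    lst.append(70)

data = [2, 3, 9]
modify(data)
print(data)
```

Key concept: function modifies passed list.
Step by step:
`data = [2, 3, 9]` → data = [2, 3, 9]
`modify(data)` → data = [2, 3, 9, 70]
`print(data)` → prints [2, 3, 9, 70]

Answer: [2, 3, 9, 70]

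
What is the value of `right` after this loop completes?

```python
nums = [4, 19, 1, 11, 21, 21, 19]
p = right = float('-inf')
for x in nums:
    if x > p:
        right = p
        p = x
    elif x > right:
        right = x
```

Second largest (with repeats) in [4, 19, 1, 11, 21, 21, 19]
`right` takes the values: -inf → 4 → 11 → 19 → 21

Answer: 21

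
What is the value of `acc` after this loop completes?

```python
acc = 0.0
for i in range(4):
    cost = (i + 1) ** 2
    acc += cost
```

Sum of squared losses 1² + 2² + ... + 4²
`acc` takes the values: 0.0 → 1.0 → 5.0 → 14.0 → 30.0

Answer: 30.0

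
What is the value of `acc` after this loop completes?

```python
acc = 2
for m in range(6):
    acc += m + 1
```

Start at 2, add 1 to 6 = 23
`acc` takes the values: 2 → 3 → 5 → 8 → 12 → 17 → 23

Answer: 23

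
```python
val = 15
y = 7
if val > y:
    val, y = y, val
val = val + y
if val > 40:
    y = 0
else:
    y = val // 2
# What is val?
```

Trace:
`val = 15` → val = 15
`y = 7` → y = 7
`if val > y: ...` → val > y is True → val = 7; y = 15
`val = val + y` → val = 22
`if val > 40: ...` → val > 40 is False, take else branch → y = 11
So val = 22

Answer: 22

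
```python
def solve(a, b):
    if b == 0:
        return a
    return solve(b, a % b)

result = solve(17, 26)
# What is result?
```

solve(17, 26) -> solve(26, 17) -> solve(17, 9) -> solve(9, 8) -> solve(8, 1) -> solve(1, 0) -> 1

Answer: 1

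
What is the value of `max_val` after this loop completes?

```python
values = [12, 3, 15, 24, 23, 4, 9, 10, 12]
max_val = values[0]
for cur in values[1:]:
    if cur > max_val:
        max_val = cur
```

Maximum of [12, 3, 15, 24, 23, 4, 9, 10, 12]
`max_val` takes the values: 12 → 15 → 24

Answer: 24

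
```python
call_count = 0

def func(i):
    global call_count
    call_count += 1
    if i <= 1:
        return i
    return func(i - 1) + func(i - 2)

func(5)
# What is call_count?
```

Calls(i) = 1 + Calls(i-1) + Calls(i-2); Calls(0)=Calls(1)=1. For i=5 this gives 15.

Answer: 15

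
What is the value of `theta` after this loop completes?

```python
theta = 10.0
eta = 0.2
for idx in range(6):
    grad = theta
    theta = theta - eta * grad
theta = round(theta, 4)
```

Gradient descent: w = 10.0 * (1 - 0.2)^6
`theta` takes the values: 10.0 → 8.0 → 6.4 → 5.12 → 4.096 → 3.2768 → 2.62144 → 2.6214

Answer: 2.6214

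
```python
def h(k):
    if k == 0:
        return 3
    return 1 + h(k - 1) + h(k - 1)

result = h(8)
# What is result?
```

h(k) = 1 + 2·h(k-1), h(0)=3. Closed form: (3+1)·2^8 - 1 = 1023.

Answer: 1023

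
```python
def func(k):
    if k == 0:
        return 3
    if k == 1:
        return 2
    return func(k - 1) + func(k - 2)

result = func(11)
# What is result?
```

Build up from base cases: func(0)=3, func(1)=2, func(2)=5, func(3)=7, func(4)=12, func(5)=19, func(6)=31, ..., func(11)=343

Answer: 343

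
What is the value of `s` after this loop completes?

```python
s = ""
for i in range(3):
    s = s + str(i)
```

Concatenate digits 0 to 2
`s` takes the values: "" → "0" → "01" → "012"

Answer: "012"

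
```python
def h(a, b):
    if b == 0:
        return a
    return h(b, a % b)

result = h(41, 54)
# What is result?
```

h(41, 54) -> h(54, 41) -> h(41, 13) -> h(13, 2) -> h(2, 1) -> h(1, 0) -> 1

Answer: 1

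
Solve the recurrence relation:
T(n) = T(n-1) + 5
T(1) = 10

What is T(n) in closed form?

Unrolling: T(n) = T(1) + 5·(n-1) = 10 + 5(n-1) = 5n + 5.

Answer: T(n) = 5n + 5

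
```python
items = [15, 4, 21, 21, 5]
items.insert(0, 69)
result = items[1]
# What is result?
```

Trace:
`items = [15, 4, 21, 21, 5]` → items = [15, 4, 21, 21, 5]
`items.insert(0, 69)` → items = [69, 15, 4, 21, 21, 5]
`result = items[1]` → result = 15
So result = 15

Answer: 15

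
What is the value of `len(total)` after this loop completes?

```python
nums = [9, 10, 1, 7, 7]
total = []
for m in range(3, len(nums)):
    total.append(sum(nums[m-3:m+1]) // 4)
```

Number of 4-element averages
`total` takes the values: [] → [6] → [6, 6]
So `len(total)` = 2

Answer: 2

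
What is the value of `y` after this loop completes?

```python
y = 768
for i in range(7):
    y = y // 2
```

Halve 7 times: 768 // 2^7 = 6
`y` takes the values: 768 → 384 → 192 → 96 → 48 → 24 → 12 → 6

Answer: 6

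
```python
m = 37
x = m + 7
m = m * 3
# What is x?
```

Trace:
`m = 37` → m = 37
`x = m + 7` → x = 44
`m = m * 3` → m = 111
So x = 44

Answer: 44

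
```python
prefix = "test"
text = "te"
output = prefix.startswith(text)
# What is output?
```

Trace:
`prefix = "test"` → prefix = 'test'
`text = "te"` → text = 'te'
`output = prefix.startswith(text)` → output = True
So output = True

Answer: True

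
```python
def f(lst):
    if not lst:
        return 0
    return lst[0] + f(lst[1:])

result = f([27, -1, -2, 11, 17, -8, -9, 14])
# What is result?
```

27 + (-1) + (-2) + 11 + 17 + (-8) + (-9) + 14 + 0 = 49

Answer: 49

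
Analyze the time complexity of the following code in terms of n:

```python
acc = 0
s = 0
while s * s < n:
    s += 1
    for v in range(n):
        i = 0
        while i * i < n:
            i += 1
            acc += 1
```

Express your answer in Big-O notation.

Each loop level contributes: √n × n × √n. Multiplying the contributions gives O(n^2).

Answer: O(n^2)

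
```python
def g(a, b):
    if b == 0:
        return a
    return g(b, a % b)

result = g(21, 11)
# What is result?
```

g(21, 11) -> g(11, 10) -> g(10, 1) -> g(1, 0) -> 1

Answer: 1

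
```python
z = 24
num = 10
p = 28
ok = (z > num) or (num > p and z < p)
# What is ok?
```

Trace:
`z = 24` → z = 24
`num = 10` → num = 10
`p = 28` → p = 28
`ok = (z > num) or (num > p and z < p)` → ok = True
So ok = True

Answer: True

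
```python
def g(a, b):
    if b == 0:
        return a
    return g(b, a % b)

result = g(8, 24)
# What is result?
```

g(8, 24) -> g(24, 8) -> g(8, 0) -> 8

Answer: 8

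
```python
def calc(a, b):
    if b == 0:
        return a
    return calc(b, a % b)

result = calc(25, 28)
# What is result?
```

calc(25, 28) -> calc(28, 25) -> calc(25, 3) -> calc(3, 1) -> calc(1, 0) -> 1

Answer: 1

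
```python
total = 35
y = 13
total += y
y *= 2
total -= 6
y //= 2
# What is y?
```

Trace:
`total = 35` → total = 35
`y = 13` → y = 13
`total += y` → total = 48
`y *= 2` → y = 26
`total -= 6` → total = 42
`y //= 2` → y = 13
So y = 13

Answer: 13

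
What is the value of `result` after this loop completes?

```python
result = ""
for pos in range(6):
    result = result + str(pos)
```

Concatenate digits 0 to 5
`result` takes the values: "" → "0" → "01" → "012" → "0123" → "01234" → "012345"

Answer: "012345"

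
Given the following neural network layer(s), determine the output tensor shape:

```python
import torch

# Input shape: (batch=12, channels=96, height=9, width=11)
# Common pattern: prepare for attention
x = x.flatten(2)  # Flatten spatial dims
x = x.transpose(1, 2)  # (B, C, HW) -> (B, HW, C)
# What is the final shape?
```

Input: (12, 96, 9, 11) -> after flatten(2): (12, 96, 99) -> Output: (12, 99, 96)

Answer: (12, 99, 96)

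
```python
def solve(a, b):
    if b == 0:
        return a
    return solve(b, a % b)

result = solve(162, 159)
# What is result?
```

solve(162, 159) -> solve(159, 3) -> solve(3, 0) -> 3

Answer: 3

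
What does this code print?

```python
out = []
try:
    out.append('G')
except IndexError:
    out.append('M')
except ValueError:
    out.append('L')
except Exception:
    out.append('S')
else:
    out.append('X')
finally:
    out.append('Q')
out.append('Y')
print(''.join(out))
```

Execution trace: 'G' (try body, no exception) → 'X' (else) → 'Q' (finally) → 'Y' (after the try/except). Output: GXQY

Answer: GXQY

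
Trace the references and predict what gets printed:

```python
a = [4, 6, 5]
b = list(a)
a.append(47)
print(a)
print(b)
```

Key concept: list() constructor creates copy.
Step by step:
`a = [4, 6, 5]` → a = [4, 6, 5]
`b = list(a)` → b = [4, 6, 5]
`a.append(47)` → a = [4, 6, 5, 47]
`print(a)` → prints [4, 6, 5, 47]
`print(b)` → prints [4, 6, 5]

Answer:
[4, 6, 5, 47]
[4, 6, 5]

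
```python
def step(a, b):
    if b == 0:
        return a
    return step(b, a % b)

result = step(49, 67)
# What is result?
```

step(49, 67) -> step(67, 49) -> step(49, 18) -> step(18, 13) -> step(13, 5) -> step(5, 3) -> step(3, 2) -> step(2, 1) -> step(1, 0) -> 1

Answer: 1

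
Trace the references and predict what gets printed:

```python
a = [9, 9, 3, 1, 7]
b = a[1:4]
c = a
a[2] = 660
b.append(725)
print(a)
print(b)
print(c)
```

Key concept: slice vs alias.
Step by step:
`a = [9, 9, 3, 1, 7]` → a = [9, 9, 3, 1, 7]
`b = a[1:4]` → b = [9, 3, 1]
`c = a` → c = [9, 9, 3, 1, 7] (same object as a)
`a[2] = 660` → a = [9, 9, 660, 1, 7] (same object as c); c = [9, 9, 660, 1, 7] (same object as a)
`b.append(725)` → b = [9, 3, 1, 725]
`print(a)` → prints [9, 9, 660, 1, 7]
`print(b)` → prints [9, 3, 1, 725]
`print(c)` → prints [9, 9, 660, 1, 7]

Answer:
[9, 9, 660, 1, 7]
[9, 3, 1, 725]
[9, 9, 660, 1, 7]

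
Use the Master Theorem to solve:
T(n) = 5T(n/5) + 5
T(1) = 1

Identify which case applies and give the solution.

a=5, b=5, f(n)=5. log_5(5) = 1. Since c=0 < 1, Case 1 applies: T(n) = Θ(n^log_b(a)) = O(n).

Answer: O(n) - Case 1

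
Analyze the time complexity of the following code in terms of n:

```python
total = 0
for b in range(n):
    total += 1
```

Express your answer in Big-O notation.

Each loop level contributes: n. Multiplying the contributions gives O(n).

Answer: O(n)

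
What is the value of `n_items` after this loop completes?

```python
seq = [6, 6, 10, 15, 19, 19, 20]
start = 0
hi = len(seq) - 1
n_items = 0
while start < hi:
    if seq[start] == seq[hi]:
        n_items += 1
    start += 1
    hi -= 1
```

Count matching pairs from ends
`n_items` takes the values: 0

Answer: 0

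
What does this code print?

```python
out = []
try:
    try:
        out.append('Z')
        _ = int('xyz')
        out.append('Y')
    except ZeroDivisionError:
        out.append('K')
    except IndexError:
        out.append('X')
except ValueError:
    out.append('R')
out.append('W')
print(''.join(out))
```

Execution trace: 'Z' (try body) → 'R' (outer except ValueError) → 'W' (after the try/except). Output: ZRW

Answer: ZRW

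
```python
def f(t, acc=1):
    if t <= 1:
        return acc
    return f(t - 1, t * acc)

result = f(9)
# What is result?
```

Accumulator trace (n, acc): (9, 1) -> (8, 9) -> (7, 72) -> (6, 504) -> (5, 3024) -> (4, 15120) -> (3, 60480) -> (2, 181440) -> (1, 362880) -> return 362880

Answer: 362880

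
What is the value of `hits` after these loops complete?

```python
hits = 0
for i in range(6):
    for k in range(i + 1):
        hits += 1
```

Triangle: 1 + 2 + ... + 6
`hits` takes the values: 0 → 1 → 2 → 3 → 4 → 5 → 6 → 7 → 8 → 9 → 10 → 11 → 12 → 13 → 14 → 15 → 16 → 17 → 18 → 19 → 20 → 21

Answer: 21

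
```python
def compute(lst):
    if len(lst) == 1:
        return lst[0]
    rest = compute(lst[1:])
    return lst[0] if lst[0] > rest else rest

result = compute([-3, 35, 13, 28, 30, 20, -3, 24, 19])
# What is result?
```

Recursive max over [-3, 35, 13, 28, 30, 20, -3, 24, 19] = 35

Answer: 35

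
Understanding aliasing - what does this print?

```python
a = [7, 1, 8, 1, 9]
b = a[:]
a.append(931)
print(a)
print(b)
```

Key concept: slice [:] creates copy.
Step by step:
`a = [7, 1, 8, 1, 9]` → a = [7, 1, 8, 1, 9]
`b = a[:]` → b = [7, 1, 8, 1, 9]
`a.append(931)` → a = [7, 1, 8, 1, 9, 931]
`print(a)` → prints [7, 1, 8, 1, 9, 931]
`print(b)` → prints [7, 1, 8, 1, 9]

Answer:
[7, 1, 8, 1, 9, 931]
[7, 1, 8, 1, 9]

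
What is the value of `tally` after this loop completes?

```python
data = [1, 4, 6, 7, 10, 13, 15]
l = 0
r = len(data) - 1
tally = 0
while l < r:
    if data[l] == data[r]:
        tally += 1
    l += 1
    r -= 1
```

Count matching pairs from ends
`tally` takes the values: 0

Answer: 0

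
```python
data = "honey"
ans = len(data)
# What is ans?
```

Trace:
`data = "honey"` → data = 'honey'
`ans = len(data)` → ans = 5
So ans = 5

Answer: 5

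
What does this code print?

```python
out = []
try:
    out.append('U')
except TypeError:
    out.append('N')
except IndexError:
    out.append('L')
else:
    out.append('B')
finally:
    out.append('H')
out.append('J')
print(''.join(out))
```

Execution trace: 'U' (try body, no exception) → 'B' (else) → 'H' (finally) → 'J' (after the try/except). Output: UBHJ

Answer: UBHJ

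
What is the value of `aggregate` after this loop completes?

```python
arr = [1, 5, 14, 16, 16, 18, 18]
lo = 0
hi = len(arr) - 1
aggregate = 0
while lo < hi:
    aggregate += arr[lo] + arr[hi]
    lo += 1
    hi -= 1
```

Sum of pairs from ends
`aggregate` takes the values: 0 → 19 → 42 → 72

Answer: 72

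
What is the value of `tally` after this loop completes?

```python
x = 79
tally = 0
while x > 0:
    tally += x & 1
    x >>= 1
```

Count set bits in 79 (binary: 0b1001111)
`tally` takes the values: 0 → 1 → 2 → 3 → 4 → 5

Answer: 5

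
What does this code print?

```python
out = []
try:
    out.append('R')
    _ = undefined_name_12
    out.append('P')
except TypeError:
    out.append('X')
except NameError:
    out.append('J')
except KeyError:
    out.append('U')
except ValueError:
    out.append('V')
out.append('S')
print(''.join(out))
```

Execution trace: 'R' (try body) → 'J' (except NameError) → 'S' (after the try/except). Output: RJS

Answer: RJS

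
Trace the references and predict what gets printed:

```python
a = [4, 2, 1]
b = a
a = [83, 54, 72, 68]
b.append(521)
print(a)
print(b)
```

Key concept: rebinding vs mutation: a is rebound to a new list, b still points at the original.
Step by step:
`a = [4, 2, 1]` → a = [4, 2, 1]
`b = a` → b = [4, 2, 1] (same object as a)
`a = [83, 54, 72, 68]` → a = [83, 54, 72, 68]
`b.append(521)` → b = [4, 2, 1, 521]
`print(a)` → prints [83, 54, 72, 68]
`print(b)` → prints [4, 2, 1, 521]

Answer:
[83, 54, 72, 68]
[4, 2, 1, 521]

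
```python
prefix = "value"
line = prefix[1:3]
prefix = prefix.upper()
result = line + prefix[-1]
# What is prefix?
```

Trace:
`prefix = "value"` → prefix = 'value'
`line = prefix[1:3]` → line = 'al'
`prefix = prefix.upper()` → prefix = 'VALUE'
`result = line + prefix[-1]` → result = 'alE'
So prefix = 'VALUE'

Answer: 'VALUE'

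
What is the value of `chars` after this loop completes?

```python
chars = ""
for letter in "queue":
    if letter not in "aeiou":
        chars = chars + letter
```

Remove vowels from 'queue'
`chars` takes the values: "" → "q"

Answer: "q"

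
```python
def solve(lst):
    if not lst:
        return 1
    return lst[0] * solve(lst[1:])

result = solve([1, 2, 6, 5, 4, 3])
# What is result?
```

Product over [1, 2, 6, 5, 4, 3] = 1 * 2 * 6 * 5 * 4 * 3 = 720

Answer: 720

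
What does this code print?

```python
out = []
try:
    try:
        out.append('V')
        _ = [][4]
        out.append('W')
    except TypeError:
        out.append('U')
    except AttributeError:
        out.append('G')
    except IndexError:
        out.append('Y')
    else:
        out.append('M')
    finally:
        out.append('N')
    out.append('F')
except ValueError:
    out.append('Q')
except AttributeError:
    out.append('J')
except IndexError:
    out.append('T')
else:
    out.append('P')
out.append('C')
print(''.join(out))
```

Execution trace: 'V' (inner try body) → 'Y' (inner except IndexError) → 'N' (inner finally) → 'F' (try body, no exception) → 'P' (else) → 'C' (after the try/except). Output: VYNFPC

Answer: VYNFPC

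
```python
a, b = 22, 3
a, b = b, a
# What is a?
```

Trace:
`a, b = 22, 3` → a = 22; b = 3
`a, b = b, a` → a = 3; b = 22
So a = 3

Answer: 3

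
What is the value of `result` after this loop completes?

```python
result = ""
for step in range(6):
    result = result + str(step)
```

Concatenate digits 0 to 5
`result` takes the values: "" → "0" → "01" → "012" → "0123" → "01234" → "012345"

Answer: "012345"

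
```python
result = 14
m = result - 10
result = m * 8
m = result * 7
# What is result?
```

Trace:
`result = 14` → result = 14
`m = result - 10` → m = 4
`result = m * 8` → result = 32
`m = result * 7` → m = 224
So result = 32

Answer: 32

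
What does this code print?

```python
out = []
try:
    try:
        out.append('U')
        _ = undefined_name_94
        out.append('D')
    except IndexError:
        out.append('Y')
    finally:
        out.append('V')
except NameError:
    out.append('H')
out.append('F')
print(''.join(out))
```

Execution trace: 'U' (try body) → 'V' (finally) → 'H' (outer except NameError) → 'F' (after the try/except). Output: UVHF

Answer: UVHF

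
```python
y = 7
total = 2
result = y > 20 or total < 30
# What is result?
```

Trace:
`y = 7` → y = 7
`total = 2` → total = 2
`result = y > 20 or total < 30` → result = True
So result = True

Answer: True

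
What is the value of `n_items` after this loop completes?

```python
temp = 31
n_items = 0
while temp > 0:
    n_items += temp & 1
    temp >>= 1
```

Count set bits in 31 (binary: 0b11111)
`n_items` takes the values: 0 → 1 → 2 → 3 → 4 → 5

Answer: 5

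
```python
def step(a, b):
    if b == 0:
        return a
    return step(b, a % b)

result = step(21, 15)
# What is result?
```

step(21, 15) -> step(15, 6) -> step(6, 3) -> step(3, 0) -> 3

Answer: 3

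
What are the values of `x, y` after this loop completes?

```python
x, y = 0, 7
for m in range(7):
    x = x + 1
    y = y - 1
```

x goes 0→7, y goes 7→0
`x, y` takes the values: (0, 7) → (1, 7) → (1, 6) → (2, 6) → (2, 5) → (3, 5) → (3, 4) → (4, 4) → (4, 3) → (5, 3) → (5, 2) → (6, 2) → (6, 1) → (7, 1) → (7, 0)

Answer: 7, 0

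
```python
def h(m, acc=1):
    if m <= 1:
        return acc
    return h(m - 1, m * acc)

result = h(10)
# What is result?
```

Accumulator trace (n, acc): (10, 1) -> (9, 10) -> (8, 90) -> (7, 720) -> (6, 5040) -> (5, 30240) -> (4, 151200) -> (3, 604800) -> (2, 1814400) -> (1, 3628800) -> return 3628800

Answer: 3628800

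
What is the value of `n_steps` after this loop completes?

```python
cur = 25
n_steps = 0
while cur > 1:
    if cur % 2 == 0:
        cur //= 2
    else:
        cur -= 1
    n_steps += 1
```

Steps to reduce 25 to 1
`n_steps` takes the values: 0 → 1 → 2 → 3 → 4 → 5 → 6

Answer: 6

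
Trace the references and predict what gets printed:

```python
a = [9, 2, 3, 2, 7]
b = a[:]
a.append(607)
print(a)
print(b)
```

Key concept: slice [:] creates copy.
Step by step:
`a = [9, 2, 3, 2, 7]` → a = [9, 2, 3, 2, 7]
`b = a[:]` → b = [9, 2, 3, 2, 7]
`a.append(607)` → a = [9, 2, 3, 2, 7, 607]
`print(a)` → prints [9, 2, 3, 2, 7, 607]
`print(b)` → prints [9, 2, 3, 2, 7]

Answer:
[9, 2, 3, 2, 7, 607]
[9, 2, 3, 2, 7]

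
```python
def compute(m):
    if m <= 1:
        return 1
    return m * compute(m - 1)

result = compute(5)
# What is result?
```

compute(5) = 5 * 4 * 3 * 2 * 1 = 120

Answer: 120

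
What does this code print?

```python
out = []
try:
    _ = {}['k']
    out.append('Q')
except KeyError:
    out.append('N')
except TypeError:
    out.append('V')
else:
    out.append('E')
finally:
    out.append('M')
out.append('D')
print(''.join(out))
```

Execution trace: 'N' (except KeyError) → 'M' (finally) → 'D' (after the try/except). Output: NMD

Answer: NMD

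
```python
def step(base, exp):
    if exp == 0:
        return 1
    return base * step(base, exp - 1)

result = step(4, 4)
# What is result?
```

step(4, 4) = 4 * 4 * 4 * 4 = 256

Answer: 256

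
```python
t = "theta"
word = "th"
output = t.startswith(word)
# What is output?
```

Trace:
`t = "theta"` → t = 'theta'
`word = "th"` → word = 'th'
`output = t.startswith(word)` → output = True
So output = True

Answer: True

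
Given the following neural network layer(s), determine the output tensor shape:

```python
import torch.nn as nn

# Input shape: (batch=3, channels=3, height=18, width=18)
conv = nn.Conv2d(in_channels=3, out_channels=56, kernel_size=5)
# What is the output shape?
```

Input: (3, 3, 18, 18) -> Output: (3, 56, 14, 14)

Answer: (3, 56, 14, 14)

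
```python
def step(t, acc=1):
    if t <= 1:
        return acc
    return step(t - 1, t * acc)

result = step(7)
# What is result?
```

Accumulator trace (n, acc): (7, 1) -> (6, 7) -> (5, 42) -> (4, 210) -> (3, 840) -> (2, 2520) -> (1, 5040) -> return 5040

Answer: 5040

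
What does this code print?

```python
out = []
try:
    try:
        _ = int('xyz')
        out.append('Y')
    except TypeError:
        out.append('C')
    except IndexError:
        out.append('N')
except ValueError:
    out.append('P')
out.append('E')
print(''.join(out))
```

Execution trace: 'P' (outer except ValueError) → 'E' (after the try/except). Output: PE

Answer: PE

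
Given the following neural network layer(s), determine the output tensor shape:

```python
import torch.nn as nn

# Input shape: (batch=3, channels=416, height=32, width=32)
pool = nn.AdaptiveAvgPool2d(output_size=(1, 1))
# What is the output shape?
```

Input: (3, 416, 32, 32) -> Output: (3, 416, 1, 1)

Answer: (3, 416, 1, 1)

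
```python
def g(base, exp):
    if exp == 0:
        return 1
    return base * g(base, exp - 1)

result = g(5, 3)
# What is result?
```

g(5, 3) = 5 * 5 * 5 = 125

Answer: 125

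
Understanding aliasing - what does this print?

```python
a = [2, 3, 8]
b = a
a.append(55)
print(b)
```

Key concept: basic list aliasing.
Step by step:
`a = [2, 3, 8]` → a = [2, 3, 8]
`b = a` → b = [2, 3, 8] (same object as a)
`a.append(55)` → a = [2, 3, 8, 55] (same object as b); b = [2, 3, 8, 55] (same object as a)
`print(b)` → prints [2, 3, 8, 55]

Answer: [2, 3, 8, 55]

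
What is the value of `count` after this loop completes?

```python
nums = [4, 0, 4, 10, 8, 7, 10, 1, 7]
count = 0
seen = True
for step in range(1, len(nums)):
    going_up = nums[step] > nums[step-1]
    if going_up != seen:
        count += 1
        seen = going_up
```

Count direction changes in [4, 0, 4, 10, 8, 7, 10, 1, 7]
`count` takes the values: 0 → 1 → 2 → 3 → 4 → 5 → 6

Answer: 6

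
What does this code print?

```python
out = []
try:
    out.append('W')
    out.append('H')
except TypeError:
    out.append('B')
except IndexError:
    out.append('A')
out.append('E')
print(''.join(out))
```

Execution trace: 'W' (try body) → 'H' (try body, no exception) → 'E' (after the try/except). Output: WHE

Answer: WHE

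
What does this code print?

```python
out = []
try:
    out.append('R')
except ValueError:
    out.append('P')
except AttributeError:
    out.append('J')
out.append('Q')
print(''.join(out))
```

Execution trace: 'R' (try body, no exception) → 'Q' (after the try/except). Output: RQ

Answer: RQ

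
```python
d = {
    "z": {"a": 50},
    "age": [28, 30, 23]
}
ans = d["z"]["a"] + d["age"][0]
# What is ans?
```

Trace:
`d = { ...` → d = {'z': {'a': 50}, 'age': [28, 30, 23]}
`ans = d["z"]["a"] + d["age"][0]` → ans = 78
So ans = 78

Answer: 78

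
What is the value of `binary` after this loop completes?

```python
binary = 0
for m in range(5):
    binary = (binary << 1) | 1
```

Build 5 consecutive 1-bits: 0b11111
`binary` takes the values: 0 → 1 → 3 → 7 → 15 → 31

Answer: 31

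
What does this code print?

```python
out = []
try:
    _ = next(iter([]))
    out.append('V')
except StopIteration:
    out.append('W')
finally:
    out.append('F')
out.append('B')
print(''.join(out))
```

Execution trace: 'W' (except StopIteration) → 'F' (finally) → 'B' (after the try/except). Output: WFB

Answer: WFB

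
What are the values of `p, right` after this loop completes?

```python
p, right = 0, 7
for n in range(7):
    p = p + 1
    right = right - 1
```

p goes 0→7, right goes 7→0
`p, right` takes the values: (0, 7) → (1, 7) → (1, 6) → (2, 6) → (2, 5) → (3, 5) → (3, 4) → (4, 4) → (4, 3) → (5, 3) → (5, 2) → (6, 2) → (6, 1) → (7, 1) → (7, 0)

Answer: 7, 0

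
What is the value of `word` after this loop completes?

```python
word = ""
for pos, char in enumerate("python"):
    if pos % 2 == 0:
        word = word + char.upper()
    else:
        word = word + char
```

Uppercase even positions in 'python'
`word` takes the values: "" → "P" → "Py" → "PyT" → "PyTh" → "PyThO" → "PyThOn"

Answer: "PyThOn"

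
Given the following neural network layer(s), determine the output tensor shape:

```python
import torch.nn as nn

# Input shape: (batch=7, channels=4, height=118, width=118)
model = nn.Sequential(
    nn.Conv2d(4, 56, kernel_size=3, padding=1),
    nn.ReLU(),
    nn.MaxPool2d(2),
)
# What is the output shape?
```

Input: (7, 4, 118, 118) -> after Conv2d: (7, 56, 118, 118) -> after ReLU: (7, 56, 118, 118) -> Output: (7, 56, 59, 59)

Answer: (7, 56, 59, 59)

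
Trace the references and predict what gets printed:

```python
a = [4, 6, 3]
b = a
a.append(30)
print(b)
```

Key concept: basic list aliasing.
Step by step:
`a = [4, 6, 3]` → a = [4, 6, 3]
`b = a` → b = [4, 6, 3] (same object as a)
`a.append(30)` → a = [4, 6, 3, 30] (same object as b); b = [4, 6, 3, 30] (same object as a)
`print(b)` → prints [4, 6, 3, 30]

Answer: [4, 6, 3, 30]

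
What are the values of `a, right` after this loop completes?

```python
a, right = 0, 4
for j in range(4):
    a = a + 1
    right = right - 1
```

a goes 0→4, right goes 4→0
`a, right` takes the values: (0, 4) → (1, 4) → (1, 3) → (2, 3) → (2, 2) → (3, 2) → (3, 1) → (4, 1) → (4, 0)

Answer: 4, 0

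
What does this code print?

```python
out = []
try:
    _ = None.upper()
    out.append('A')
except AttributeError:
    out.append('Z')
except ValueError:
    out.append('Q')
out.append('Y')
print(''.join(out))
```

Execution trace: 'Z' (except AttributeError) → 'Y' (after the try/except). Output: ZY

Answer: ZY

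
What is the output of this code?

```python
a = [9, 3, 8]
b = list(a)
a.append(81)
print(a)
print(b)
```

Key concept: list() constructor creates copy.
Step by step:
`a = [9, 3, 8]` → a = [9, 3, 8]
`b = list(a)` → b = [9, 3, 8]
`a.append(81)` → a = [9, 3, 8, 81]
`print(a)` → prints [9, 3, 8, 81]
`print(b)` → prints [9, 3, 8]

Answer:
[9, 3, 8, 81]
[9, 3, 8]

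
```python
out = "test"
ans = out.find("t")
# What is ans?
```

Trace:
`out = "test"` → out = 'test'
`ans = out.find("t")` → ans = 0
So ans = 0

Answer: 0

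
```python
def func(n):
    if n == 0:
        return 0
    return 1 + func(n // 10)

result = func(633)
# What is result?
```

Count of digits of 633: 3

Answer: 3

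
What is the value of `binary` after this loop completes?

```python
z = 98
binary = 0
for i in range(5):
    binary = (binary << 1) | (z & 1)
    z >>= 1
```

Reverse lowest 5 bits of 98
`binary` takes the values: 0 → 1 → 2 → 4 → 8

Answer: 8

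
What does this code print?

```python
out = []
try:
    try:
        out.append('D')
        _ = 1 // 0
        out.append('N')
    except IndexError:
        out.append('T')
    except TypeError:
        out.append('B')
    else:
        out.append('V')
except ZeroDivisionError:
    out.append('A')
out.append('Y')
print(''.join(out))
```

Execution trace: 'D' (try body) → 'A' (outer except ZeroDivisionError) → 'Y' (after the try/except). Output: DAY

Answer: DAY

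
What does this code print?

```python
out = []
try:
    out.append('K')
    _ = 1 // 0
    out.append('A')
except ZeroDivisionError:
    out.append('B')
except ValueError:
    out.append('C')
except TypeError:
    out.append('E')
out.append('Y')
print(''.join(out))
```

Execution trace: 'K' (try body) → 'B' (except ZeroDivisionError) → 'Y' (after the try/except). Output: KBY

Answer: KBY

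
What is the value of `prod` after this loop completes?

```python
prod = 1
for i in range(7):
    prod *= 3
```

3^7 = 2187
`prod` takes the values: 1 → 3 → 9 → 27 → 81 → 243 → 729 → 2187

Answer: 2187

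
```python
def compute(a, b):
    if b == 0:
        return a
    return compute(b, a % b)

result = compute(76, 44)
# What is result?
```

compute(76, 44) -> compute(44, 32) -> compute(32, 12) -> compute(12, 8) -> compute(8, 4) -> compute(4, 0) -> 4

Answer: 4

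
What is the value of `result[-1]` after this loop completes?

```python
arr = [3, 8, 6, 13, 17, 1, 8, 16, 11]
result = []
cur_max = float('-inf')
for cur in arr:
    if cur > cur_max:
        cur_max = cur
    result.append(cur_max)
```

Running max ends at 17
`result` takes the values: [] → [3] → [3, 8] → [3, 8, 8] → [3, 8, 8, 13] → [3, 8, 8, 13, 17] → [3, 8, 8, 13, 17, 17] → [3, 8, 8, 13, 17, 17, 17] → [3, 8, 8, 13, 17, 17, 17, 17] → [3, 8, 8, 13, 17, 17, 17, 17, 17]
So `result[-1]` = 17

Answer: 17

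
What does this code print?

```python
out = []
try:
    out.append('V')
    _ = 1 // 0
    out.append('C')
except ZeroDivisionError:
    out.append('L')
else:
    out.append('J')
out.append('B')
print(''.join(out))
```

Execution trace: 'V' (try body) → 'L' (except ZeroDivisionError) → 'B' (after the try/except). Output: VLB

Answer: VLB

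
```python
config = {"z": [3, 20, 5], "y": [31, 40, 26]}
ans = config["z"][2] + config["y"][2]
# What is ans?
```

Trace:
`config = {"z": [3, 20, 5], "y": [31, 40, 26]}` → config = {'z': [3, 20, 5], 'y': [31, 40, 26]}
`ans = config["z"][2] + config["y"][2]` → ans = 31
So ans = 31

Answer: 31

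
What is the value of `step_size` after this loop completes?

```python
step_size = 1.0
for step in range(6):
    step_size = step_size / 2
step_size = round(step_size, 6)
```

Halving LR 6 times: 1 / 2^6
`step_size` takes the values: 1.0 → 0.5 → 0.25 → 0.125 → 0.0625 → 0.03125 → 0.015625

Answer: 0.015625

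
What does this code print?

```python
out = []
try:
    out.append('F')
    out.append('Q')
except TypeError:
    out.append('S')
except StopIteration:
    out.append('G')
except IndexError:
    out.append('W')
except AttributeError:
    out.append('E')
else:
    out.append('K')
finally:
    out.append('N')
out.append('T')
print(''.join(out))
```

Execution trace: 'F' (try body) → 'Q' (try body, no exception) → 'K' (else) → 'N' (finally) → 'T' (after the try/except). Output: FQKNT

Answer: FQKNT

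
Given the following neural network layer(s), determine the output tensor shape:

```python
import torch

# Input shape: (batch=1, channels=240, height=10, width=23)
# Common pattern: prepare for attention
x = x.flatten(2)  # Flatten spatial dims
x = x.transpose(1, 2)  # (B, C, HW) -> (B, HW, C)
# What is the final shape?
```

Input: (1, 240, 10, 23) -> after flatten(2): (1, 240, 230) -> Output: (1, 230, 240)

Answer: (1, 230, 240)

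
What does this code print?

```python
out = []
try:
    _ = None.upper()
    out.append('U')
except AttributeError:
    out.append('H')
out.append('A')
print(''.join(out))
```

Execution trace: 'H' (except AttributeError) → 'A' (after the try/except). Output: HA

Answer: HA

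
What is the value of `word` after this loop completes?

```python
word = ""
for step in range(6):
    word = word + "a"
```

Repeat 'a' 6 times
`word` takes the values: "" → "a" → "aa" → "aaa" → "aaaa" → "aaaaa" → "aaaaaa"

Answer: "aaaaaa"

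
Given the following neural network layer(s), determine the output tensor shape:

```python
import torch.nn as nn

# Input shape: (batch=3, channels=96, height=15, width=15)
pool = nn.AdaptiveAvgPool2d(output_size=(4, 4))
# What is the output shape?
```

Input: (3, 96, 15, 15) -> Output: (3, 96, 4, 4)

Answer: (3, 96, 4, 4)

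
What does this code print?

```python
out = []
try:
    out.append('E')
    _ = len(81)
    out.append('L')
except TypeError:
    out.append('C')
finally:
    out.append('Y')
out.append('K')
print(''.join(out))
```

Execution trace: 'E' (try body) → 'C' (except TypeError) → 'Y' (finally) → 'K' (after the try/except). Output: ECYK

Answer: ECYK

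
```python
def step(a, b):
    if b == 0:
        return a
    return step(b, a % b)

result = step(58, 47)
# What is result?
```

step(58, 47) -> step(47, 11) -> step(11, 3) -> step(3, 2) -> step(2, 1) -> step(1, 0) -> 1

Answer: 1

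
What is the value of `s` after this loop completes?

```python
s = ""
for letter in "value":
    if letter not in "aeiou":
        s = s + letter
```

Remove vowels from 'value'
`s` takes the values: "" → "v" → "vl"

Answer: "vl"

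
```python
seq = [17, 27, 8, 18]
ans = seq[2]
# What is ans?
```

Trace:
`seq = [17, 27, 8, 18]` → seq = [17, 27, 8, 18]
`ans = seq[2]` → ans = 8
So ans = 8

Answer: 8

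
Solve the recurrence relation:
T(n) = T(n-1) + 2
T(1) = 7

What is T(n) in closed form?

Unrolling: T(n) = T(1) + 2·(n-1) = 7 + 2(n-1) = 2n + 5.

Answer: T(n) = 2n + 5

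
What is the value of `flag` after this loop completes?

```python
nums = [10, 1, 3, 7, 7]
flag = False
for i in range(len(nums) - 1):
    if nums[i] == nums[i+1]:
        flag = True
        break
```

Check consecutive duplicates in [10, 1, 3, 7, 7]
`flag` takes the values: False → True

Answer: True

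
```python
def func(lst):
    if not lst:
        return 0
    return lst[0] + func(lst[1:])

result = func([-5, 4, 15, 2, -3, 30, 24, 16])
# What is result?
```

(-5) + 4 + 15 + 2 + (-3) + 30 + 24 + 16 + 0 = 83

Answer: 83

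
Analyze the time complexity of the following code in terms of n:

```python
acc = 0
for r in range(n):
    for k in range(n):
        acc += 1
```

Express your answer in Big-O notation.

Each loop level contributes: n × n. Multiplying the contributions gives O(n^2).

Answer: O(n^2)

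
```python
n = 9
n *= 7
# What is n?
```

Trace:
`n = 9` → n = 9
`n *= 7` → n = 63
So n = 63

Answer: 63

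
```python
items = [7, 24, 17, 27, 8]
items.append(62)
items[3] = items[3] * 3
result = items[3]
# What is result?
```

Trace:
`items = [7, 24, 17, 27, 8]` → items = [7, 24, 17, 27, 8]
`items.append(62)` → items = [7, 24, 17, 27, 8, 62]
`items[3] = items[3] * 3` → items = [7, 24, 17, 81, 8, 62]
`result = items[3]` → result = 81
So result = 81

Answer: 81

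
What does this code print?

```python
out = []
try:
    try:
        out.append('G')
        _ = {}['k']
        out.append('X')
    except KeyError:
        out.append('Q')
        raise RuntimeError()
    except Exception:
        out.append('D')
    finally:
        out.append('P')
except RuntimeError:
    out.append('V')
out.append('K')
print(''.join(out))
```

Execution trace: 'G' (inner try body) → 'Q' (inner except KeyError) → 'P' (inner finally) → 'V' (outer except RuntimeError) → 'K' (after the try/except). Output: GQPVK

Answer: GQPVK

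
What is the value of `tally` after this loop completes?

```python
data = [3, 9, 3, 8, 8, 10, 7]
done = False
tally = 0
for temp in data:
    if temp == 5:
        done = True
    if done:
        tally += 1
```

Count elements after first 5 in [3, 9, 3, 8, 8, 10, 7]
`tally` takes the values: 0

Answer: 0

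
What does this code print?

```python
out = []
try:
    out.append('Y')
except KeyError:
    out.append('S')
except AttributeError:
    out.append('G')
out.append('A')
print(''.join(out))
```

Execution trace: 'Y' (try body, no exception) → 'A' (after the try/except). Output: YA

Answer: YA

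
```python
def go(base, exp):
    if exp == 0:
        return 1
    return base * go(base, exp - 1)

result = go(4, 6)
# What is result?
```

go(4, 6) = 4 * 4 * 4 * 4 * 4 * 4 = 4096

Answer: 4096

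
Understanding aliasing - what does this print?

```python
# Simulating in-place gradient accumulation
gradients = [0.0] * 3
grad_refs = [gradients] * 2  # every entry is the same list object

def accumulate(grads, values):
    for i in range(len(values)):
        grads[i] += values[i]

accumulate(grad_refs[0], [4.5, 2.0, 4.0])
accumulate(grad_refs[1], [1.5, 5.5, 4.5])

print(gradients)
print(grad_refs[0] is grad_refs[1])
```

Key concept: gradient accumulation aliasing.
Step by step:
`gradients = [0.0] * 3` → gradients = [0.0, 0.0, 0.0]
`grad_refs = [gradients] * 2` → grad_refs = [[0.0, 0.0, 0.0], [0.0, 0.0, 0.0]]
`accumulate(grad_refs[0], [4.5, 2.0, 4.0])` → gradients = [4.5, 2.0, 4.0]; grad_refs = [[4.5, 2.0, 4.0], [4.5, 2.0, 4.0]]
`accumulate(grad_refs[1], [1.5, 5.5, 4.5])` → gradients = [6.0, 7.5, 8.5]; grad_refs = [[6.0, 7.5, 8.5], [6.0, 7.5, 8.5]]
`print(gradients)` → prints [6.0, 7.5, 8.5]
`print(grad_refs[0] is grad_refs[1])` → prints True

Answer:
[6.0, 7.5, 8.5]
True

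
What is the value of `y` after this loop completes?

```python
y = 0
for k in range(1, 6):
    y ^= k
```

XOR of 1 to 5
`y` takes the values: 0 → 1 → 3 → 0 → 4 → 1

Answer: 1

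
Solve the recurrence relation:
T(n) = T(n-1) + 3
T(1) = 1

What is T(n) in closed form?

Unrolling: T(n) = T(1) + 3·(n-1) = 1 + 3(n-1) = 3n - 2.

Answer: T(n) = 3n - 2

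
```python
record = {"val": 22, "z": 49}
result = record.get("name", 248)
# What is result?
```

Trace:
`record = {"val": 22, "z": 49}` → record = {'val': 22, 'z': 49}
`result = record.get("name", 248)` → result = 248
So result = 248

Answer: 248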